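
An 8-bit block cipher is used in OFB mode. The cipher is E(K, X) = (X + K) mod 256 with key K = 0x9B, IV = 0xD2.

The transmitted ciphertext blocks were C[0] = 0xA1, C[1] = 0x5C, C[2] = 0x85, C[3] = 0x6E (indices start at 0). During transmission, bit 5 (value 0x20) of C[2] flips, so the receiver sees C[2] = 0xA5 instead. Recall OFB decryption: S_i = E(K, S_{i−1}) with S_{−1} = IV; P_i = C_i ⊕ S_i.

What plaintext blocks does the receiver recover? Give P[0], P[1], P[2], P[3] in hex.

Only C[2] changed, to 0xA5. In OFB, a change in C_i flips the same bit in P_i only; the keystream is unaffected. Decrypting the received ciphertext:
P[0]: S = E(K, 0xD2) = 0x6D; 0xA1 ⊕ 0x6D = 0xCC.
P[1]: S = E(K, 0x6D) = 0x08; 0x5C ⊕ 0x08 = 0x54.
P[2]: S = E(K, 0x08) = 0xA3; 0xA5 ⊕ 0xA3 = 0x06.
P[3]: S = E(K, 0xA3) = 0x3E; 0x6E ⊕ 0x3E = 0x50.
Blocks that differ from the original plaintext: P[2].

P[0] = 0xCC, P[1] = 0x54, P[2] = 0x06, P[3] = 0x50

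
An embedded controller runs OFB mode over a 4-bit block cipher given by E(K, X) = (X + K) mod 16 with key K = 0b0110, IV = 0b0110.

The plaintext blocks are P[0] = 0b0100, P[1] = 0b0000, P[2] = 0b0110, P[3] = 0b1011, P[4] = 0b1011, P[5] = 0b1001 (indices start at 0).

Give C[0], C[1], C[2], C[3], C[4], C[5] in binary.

C[0] = 0b1000, C[1] = 0b0010, C[2] = 0b1110, C[3] = 0b0101, C[4] = 0b1111, C[5] = 0b0011

OFB encryption: S_i = E(K, S_{i−1}) with S_{−1} = IV; C_i = P_i ⊕ S_i.
C[0]: S = E(K, 0b0110) = 0b1100; 0b0100 ⊕ 0b1100 = 0b1000.
C[1]: S = E(K, 0b1100) = 0b0010; 0b0000 ⊕ 0b0010 = 0b0010.
C[2]: S = E(K, 0b0010) = 0b1000; 0b0110 ⊕ 0b1000 = 0b1110.
C[3]: S = E(K, 0b1000) = 0b1110; 0b1011 ⊕ 0b1110 = 0b0101.
C[4]: S = E(K, 0b1110) = 0b0100; 0b1011 ⊕ 0b0100 = 0b1111.
C[5]: S = E(K, 0b0100) = 0b1010; 0b1001 ⊕ 0b1010 = 0b0011.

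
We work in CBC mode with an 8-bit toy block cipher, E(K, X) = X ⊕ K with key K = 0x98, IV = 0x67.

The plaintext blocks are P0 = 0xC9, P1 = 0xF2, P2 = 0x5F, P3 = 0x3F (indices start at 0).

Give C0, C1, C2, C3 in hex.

C0 = 0x36, C1 = 0x5C, C2 = 0x9B, C3 = 0x3C

CBC encryption: C_i = E(K, P_i ⊕ C_{i−1}), with C_{−1} = IV.
C0: P0 ⊕ 0x67 = 0xAE; E(K, 0xAE) = 0x36.
C1: P1 ⊕ 0x36 = 0xC4; E(K, 0xC4) = 0x5C.
C2: P2 ⊕ 0x5C = 0x03; E(K, 0x03) = 0x9B.
C3: P3 ⊕ 0x9B = 0xA4; E(K, 0xA4) = 0x3C.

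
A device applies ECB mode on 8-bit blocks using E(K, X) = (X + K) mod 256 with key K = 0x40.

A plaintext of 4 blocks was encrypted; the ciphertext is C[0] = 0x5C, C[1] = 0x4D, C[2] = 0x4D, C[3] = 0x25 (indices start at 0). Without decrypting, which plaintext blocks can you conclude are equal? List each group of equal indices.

P[1] = P[2]

ECB encrypts each block independently with the same key, so equal ciphertext blocks imply equal plaintext blocks.
C[1] = C[2] = 0x4D, so P[1] = P[2].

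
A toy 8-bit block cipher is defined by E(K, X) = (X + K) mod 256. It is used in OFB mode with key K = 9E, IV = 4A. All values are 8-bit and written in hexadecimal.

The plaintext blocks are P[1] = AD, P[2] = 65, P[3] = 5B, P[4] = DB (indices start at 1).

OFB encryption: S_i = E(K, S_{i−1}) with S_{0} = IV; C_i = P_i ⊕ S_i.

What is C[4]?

C[1]: S = E(K, 4A) = E8; AD ⊕ E8 = 45.
C[2]: S = E(K, E8) = 86; 65 ⊕ 86 = E3.
C[3]: S = E(K, 86) = 24; 5B ⊕ 24 = 7F.
C[4]: S = E(K, 24) = C2; DB ⊕ C2 = 19.

C[4] = 19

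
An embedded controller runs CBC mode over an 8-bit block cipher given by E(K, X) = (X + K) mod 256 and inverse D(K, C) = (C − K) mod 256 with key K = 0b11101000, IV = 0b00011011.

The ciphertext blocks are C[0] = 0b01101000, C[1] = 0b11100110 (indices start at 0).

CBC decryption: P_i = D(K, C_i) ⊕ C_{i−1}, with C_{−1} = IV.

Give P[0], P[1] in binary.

P[0]: D(K, 0b01101000) = 0b10000000; 0b10000000 ⊕ 0b00011011 = 0b10011011.
P[1]: D(K, 0b11100110) = 0b11111110; 0b11111110 ⊕ 0b01101000 = 0b10010110.

P[0] = 0b10011011, P[1] = 0b10010110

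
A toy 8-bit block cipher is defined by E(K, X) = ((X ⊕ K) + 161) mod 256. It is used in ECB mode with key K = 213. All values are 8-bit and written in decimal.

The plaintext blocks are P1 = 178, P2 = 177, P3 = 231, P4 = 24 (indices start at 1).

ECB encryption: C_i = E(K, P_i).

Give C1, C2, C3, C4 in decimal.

C1 = 8, C2 = 5, C3 = 211, C4 = 110

C1: E(K, 178) = 8.
C2: E(K, 177) = 5.
C3: E(K, 231) = 211.
C4: E(K, 24) = 110.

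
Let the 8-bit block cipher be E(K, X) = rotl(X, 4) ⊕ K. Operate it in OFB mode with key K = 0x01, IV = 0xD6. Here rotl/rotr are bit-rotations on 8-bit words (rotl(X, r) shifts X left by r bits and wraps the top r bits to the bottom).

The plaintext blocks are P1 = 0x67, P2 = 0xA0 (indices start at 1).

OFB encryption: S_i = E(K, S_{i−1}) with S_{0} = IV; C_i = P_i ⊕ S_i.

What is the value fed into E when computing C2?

0x6C

C1: S = E(K, 0xD6) = 0x6C; 0x67 ⊕ 0x6C = 0x0B.
C2: S = E(K, 0x6C) = 0xC7; 0xA0 ⊕ 0xC7 = 0x67.
So the input to E for block 2 is 0x6C.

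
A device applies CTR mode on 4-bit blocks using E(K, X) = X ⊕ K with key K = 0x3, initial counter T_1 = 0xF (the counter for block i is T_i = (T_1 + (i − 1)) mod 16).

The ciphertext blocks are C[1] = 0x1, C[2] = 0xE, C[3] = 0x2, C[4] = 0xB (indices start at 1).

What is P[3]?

CTR decryption: S_i = E(K, T_i) where T_i is the counter for block i; P_i = C_i ⊕ S_i.
P[3]: T = 0x1, S = E(K, T) = 0x2; 0x2 ⊕ 0x2 = 0x0.

P[3] = 0x0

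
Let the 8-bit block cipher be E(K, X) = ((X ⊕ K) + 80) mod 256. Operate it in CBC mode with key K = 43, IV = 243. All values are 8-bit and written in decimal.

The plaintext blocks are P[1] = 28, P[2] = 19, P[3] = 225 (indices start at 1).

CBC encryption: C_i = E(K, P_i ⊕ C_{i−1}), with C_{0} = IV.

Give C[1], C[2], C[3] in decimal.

C[1]: P[1] ⊕ 243 = 239; E(K, 239) = 20.
C[2]: P[2] ⊕ 20 = 7; E(K, 7) = 124.
C[3]: P[3] ⊕ 124 = 157; E(K, 157) = 6.

C[1] = 20, C[2] = 124, C[3] = 6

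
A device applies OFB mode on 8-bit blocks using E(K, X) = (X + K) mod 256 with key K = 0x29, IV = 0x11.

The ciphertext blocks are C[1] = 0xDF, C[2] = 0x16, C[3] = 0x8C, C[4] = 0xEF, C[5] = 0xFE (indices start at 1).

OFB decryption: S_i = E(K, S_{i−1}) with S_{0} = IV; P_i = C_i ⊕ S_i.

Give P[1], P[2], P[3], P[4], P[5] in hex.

P[1] = 0xE5, P[2] = 0x75, P[3] = 0x00, P[4] = 0x5A, P[5] = 0x20

P[1]: S = E(K, 0x11) = 0x3A; 0xDF ⊕ 0x3A = 0xE5.
P[2]: S = E(K, 0x3A) = 0x63; 0x16 ⊕ 0x63 = 0x75.
P[3]: S = E(K, 0x63) = 0x8C; 0x8C ⊕ 0x8C = 0x00.
P[4]: S = E(K, 0x8C) = 0xB5; 0xEF ⊕ 0xB5 = 0x5A.
P[5]: S = E(K, 0xB5) = 0xDE; 0xFE ⊕ 0xDE = 0x20.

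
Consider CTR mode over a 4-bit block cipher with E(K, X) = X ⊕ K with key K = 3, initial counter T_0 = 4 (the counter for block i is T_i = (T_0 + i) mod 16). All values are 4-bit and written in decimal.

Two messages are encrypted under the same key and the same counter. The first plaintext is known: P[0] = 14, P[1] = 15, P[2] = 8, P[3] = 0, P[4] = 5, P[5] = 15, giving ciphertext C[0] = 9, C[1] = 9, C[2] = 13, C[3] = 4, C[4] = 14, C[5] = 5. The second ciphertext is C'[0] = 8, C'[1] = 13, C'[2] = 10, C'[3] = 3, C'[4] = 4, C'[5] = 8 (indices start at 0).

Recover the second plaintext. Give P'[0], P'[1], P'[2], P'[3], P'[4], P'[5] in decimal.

P'[0] = 15, P'[1] = 11, P'[2] = 15, P'[3] = 7, P'[4] = 15, P'[5] = 2

In CTR with a reused counter, both messages share the same keystream S_i, so C_i ⊕ C'_i = P_i ⊕ P'_i and thus P'_i = P_i ⊕ C_i ⊕ C'_i.
P'[0]: 14 ⊕ 9 ⊕ 8 = 15.
P'[1]: 15 ⊕ 9 ⊕ 13 = 11.
P'[2]: 8 ⊕ 13 ⊕ 10 = 15.
P'[3]: 0 ⊕ 4 ⊕ 3 = 7.
P'[4]: 5 ⊕ 14 ⊕ 4 = 15.
P'[5]: 15 ⊕ 5 ⊕ 8 = 2.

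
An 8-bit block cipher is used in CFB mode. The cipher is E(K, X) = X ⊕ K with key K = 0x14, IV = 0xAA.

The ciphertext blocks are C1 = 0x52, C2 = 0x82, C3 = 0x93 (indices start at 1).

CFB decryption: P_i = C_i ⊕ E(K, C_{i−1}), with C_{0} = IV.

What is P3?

P3 = 0x05

P3: E(K, 0x82) = 0x96; 0x93 ⊕ 0x96 = 0x05.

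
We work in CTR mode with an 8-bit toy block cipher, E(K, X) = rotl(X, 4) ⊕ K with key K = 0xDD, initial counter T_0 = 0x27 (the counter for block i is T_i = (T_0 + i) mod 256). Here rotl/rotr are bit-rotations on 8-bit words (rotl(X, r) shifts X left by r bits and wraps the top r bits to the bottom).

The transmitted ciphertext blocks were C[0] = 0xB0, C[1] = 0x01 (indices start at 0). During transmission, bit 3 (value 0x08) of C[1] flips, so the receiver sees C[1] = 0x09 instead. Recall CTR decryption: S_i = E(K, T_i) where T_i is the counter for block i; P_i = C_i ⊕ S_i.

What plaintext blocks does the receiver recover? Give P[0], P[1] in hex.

P[0] = 0x1F, P[1] = 0x56

Only C[1] changed, to 0x09. In CTR, a change in C_i flips the same bit in P_i only; the keystream is unaffected. Decrypting the received ciphertext:
P[0]: T = 0x27, S = E(K, T) = 0xAF; 0xB0 ⊕ 0xAF = 0x1F.
P[1]: T = 0x28, S = E(K, T) = 0x5F; 0x09 ⊕ 0x5F = 0x56.
Blocks that differ from the original plaintext: P[1].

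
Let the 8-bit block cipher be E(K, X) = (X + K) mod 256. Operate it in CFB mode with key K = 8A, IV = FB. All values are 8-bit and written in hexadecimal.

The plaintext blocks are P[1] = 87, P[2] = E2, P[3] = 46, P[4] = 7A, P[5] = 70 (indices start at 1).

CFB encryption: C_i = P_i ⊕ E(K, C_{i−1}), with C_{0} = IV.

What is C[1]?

C[1] = 02

C[1]: E(K, FB) = 85; 87 ⊕ 85 = 02.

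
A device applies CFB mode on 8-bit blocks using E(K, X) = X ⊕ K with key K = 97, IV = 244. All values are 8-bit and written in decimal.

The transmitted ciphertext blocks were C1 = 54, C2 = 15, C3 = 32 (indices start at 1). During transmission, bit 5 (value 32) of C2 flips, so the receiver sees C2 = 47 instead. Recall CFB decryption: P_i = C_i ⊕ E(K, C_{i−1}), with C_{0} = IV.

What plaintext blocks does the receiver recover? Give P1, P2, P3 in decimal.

P1 = 163, P2 = 120, P3 = 110

Only C2 changed, to 47. In CFB, a change in C_i flips the same bit in P_i and garbles P_{i+1}. Decrypting the received ciphertext:
P1: E(K, 244) = 149; 54 ⊕ 149 = 163.
P2: E(K, 54) = 87; 47 ⊕ 87 = 120.
P3: E(K, 47) = 78; 32 ⊕ 78 = 110.
Blocks that differ from the original plaintext: P2, P3.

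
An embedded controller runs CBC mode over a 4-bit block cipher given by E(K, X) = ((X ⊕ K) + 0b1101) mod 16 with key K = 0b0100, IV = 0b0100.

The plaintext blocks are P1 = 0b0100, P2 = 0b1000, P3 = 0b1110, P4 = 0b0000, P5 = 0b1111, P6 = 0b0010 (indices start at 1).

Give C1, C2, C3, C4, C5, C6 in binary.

CBC encryption: C_i = E(K, P_i ⊕ C_{i−1}), with C_{0} = IV.
C1: P1 ⊕ 0b0100 = 0b0000; E(K, 0b0000) = 0b0001.
C2: P2 ⊕ 0b0001 = 0b1001; E(K, 0b1001) = 0b1010.
C3: P3 ⊕ 0b1010 = 0b0100; E(K, 0b0100) = 0b1101.
C4: P4 ⊕ 0b1101 = 0b1101; E(K, 0b1101) = 0b0110.
C5: P5 ⊕ 0b0110 = 0b1001; E(K, 0b1001) = 0b1010.
C6: P6 ⊕ 0b1010 = 0b1000; E(K, 0b1000) = 0b1001.

C1 = 0b0001, C2 = 0b1010, C3 = 0b1101, C4 = 0b0110, C5 = 0b1010, C6 = 0b1001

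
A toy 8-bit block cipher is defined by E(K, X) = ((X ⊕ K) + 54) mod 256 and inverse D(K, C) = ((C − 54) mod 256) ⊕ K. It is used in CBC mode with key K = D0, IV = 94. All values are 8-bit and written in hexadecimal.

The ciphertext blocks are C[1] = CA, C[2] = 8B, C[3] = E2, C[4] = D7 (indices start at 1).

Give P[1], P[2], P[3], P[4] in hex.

P[1] = 32, P[2] = 2D, P[3] = D5, P[4] = B1

CBC decryption: P_i = D(K, C_i) ⊕ C_{i−1}, with C_{0} = IV.
P[1]: D(K, CA) = A6; A6 ⊕ 94 = 32.
P[2]: D(K, 8B) = E7; E7 ⊕ CA = 2D.
P[3]: D(K, E2) = 5E; 5E ⊕ 8B = D5.
P[4]: D(K, D7) = 53; 53 ⊕ E2 = B1.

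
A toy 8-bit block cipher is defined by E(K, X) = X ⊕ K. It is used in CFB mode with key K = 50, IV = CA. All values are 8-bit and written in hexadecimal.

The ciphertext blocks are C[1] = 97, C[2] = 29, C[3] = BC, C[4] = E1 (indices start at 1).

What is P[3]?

P[3] = C5

CFB decryption: P_i = C_i ⊕ E(K, C_{i−1}), with C_{0} = IV.
P[3]: E(K, 29) = 79; BC ⊕ 79 = C5.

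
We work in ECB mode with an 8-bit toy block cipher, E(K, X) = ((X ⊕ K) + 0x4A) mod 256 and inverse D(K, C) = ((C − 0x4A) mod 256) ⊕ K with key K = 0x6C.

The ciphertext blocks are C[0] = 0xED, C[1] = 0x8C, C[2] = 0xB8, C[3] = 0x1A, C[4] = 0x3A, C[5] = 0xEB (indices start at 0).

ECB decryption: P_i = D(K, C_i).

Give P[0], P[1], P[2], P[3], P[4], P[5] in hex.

P[0] = 0xCF, P[1] = 0x2E, P[2] = 0x02, P[3] = 0xBC, P[4] = 0x9C, P[5] = 0xCD

P[0]: D(K, 0xED) = 0xCF.
P[1]: D(K, 0x8C) = 0x2E.
P[2]: D(K, 0xB8) = 0x02.
P[3]: D(K, 0x1A) = 0xBC.
P[4]: D(K, 0x3A) = 0x9C.
P[5]: D(K, 0xEB) = 0xCD.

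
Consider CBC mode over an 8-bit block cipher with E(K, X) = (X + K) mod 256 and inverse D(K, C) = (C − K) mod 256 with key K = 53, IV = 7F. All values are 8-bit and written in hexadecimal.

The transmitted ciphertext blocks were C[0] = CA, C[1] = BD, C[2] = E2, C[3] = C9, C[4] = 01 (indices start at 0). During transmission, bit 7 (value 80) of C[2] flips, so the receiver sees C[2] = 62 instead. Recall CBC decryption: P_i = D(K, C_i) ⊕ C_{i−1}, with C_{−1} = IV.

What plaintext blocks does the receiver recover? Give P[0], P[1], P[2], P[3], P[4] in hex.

P[0] = 08, P[1] = A0, P[2] = B2, P[3] = 14, P[4] = 67

Only C[2] changed, to 62. In CBC, a change in C_i garbles P_i and flips the same bit in P_{i+1}. Decrypting the received ciphertext:
P[0]: D(K, CA) = 77; 77 ⊕ 7F = 08.
P[1]: D(K, BD) = 6A; 6A ⊕ CA = A0.
P[2]: D(K, 62) = 0F; 0F ⊕ BD = B2.
P[3]: D(K, C9) = 76; 76 ⊕ 62 = 14.
P[4]: D(K, 01) = AE; AE ⊕ C9 = 67.
Blocks that differ from the original plaintext: P[2], P[3].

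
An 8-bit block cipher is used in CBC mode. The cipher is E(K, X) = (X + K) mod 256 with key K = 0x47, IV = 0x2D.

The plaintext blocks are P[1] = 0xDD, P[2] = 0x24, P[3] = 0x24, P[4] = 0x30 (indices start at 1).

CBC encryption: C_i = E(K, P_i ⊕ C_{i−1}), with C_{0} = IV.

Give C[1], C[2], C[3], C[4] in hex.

C[1]: P[1] ⊕ 0x2D = 0xF0; E(K, 0xF0) = 0x37.
C[2]: P[2] ⊕ 0x37 = 0x13; E(K, 0x13) = 0x5A.
C[3]: P[3] ⊕ 0x5A = 0x7E; E(K, 0x7E) = 0xC5.
C[4]: P[4] ⊕ 0xC5 = 0xF5; E(K, 0xF5) = 0x3C.

C[1] = 0x37, C[2] = 0x5A, C[3] = 0xC5, C[4] = 0x3C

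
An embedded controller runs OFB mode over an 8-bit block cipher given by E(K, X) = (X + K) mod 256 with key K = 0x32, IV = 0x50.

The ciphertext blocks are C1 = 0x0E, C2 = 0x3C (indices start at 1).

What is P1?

OFB decryption: S_i = E(K, S_{i−1}) with S_{0} = IV; P_i = C_i ⊕ S_i.
P1: S = E(K, 0x50) = 0x82; 0x0E ⊕ 0x82 = 0x8C.

P1 = 0x8C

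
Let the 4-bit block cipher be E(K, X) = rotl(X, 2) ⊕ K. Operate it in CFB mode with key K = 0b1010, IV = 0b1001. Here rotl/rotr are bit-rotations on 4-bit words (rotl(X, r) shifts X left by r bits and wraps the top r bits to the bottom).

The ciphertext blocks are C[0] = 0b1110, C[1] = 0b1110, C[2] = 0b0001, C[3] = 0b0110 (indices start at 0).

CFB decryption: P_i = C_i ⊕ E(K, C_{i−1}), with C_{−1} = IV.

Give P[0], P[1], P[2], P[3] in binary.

P[0] = 0b0010, P[1] = 0b1111, P[2] = 0b0000, P[3] = 0b1000

P[0]: E(K, 0b1001) = 0b1100; 0b1110 ⊕ 0b1100 = 0b0010.
P[1]: E(K, 0b1110) = 0b0001; 0b1110 ⊕ 0b0001 = 0b1111.
P[2]: E(K, 0b1110) = 0b0001; 0b0001 ⊕ 0b0001 = 0b0000.
P[3]: E(K, 0b0001) = 0b1110; 0b0110 ⊕ 0b1110 = 0b1000.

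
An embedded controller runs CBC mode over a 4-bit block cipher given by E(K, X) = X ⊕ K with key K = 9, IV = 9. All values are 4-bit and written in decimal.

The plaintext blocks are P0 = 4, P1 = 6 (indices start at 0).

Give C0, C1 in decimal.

C0 = 4, C1 = 11

CBC encryption: C_i = E(K, P_i ⊕ C_{i−1}), with C_{−1} = IV.
C0: P0 ⊕ 9 = 13; E(K, 13) = 4.
C1: P1 ⊕ 4 = 2; E(K, 2) = 11.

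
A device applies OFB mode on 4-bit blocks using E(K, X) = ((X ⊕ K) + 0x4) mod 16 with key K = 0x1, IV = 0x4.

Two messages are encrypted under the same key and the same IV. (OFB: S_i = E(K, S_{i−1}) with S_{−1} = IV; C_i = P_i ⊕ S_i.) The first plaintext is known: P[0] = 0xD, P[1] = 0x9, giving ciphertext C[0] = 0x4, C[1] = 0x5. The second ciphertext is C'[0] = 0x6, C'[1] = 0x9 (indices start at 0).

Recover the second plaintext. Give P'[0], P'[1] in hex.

P'[0] = 0xF, P'[1] = 0x5

In OFB with a reused IV, both messages share the same keystream S_i, so C_i ⊕ C'_i = P_i ⊕ P'_i and thus P'_i = P_i ⊕ C_i ⊕ C'_i.
P'[0]: 0xD ⊕ 0x4 ⊕ 0x6 = 0xF.
P'[1]: 0x9 ⊕ 0x5 ⊕ 0x9 = 0x5.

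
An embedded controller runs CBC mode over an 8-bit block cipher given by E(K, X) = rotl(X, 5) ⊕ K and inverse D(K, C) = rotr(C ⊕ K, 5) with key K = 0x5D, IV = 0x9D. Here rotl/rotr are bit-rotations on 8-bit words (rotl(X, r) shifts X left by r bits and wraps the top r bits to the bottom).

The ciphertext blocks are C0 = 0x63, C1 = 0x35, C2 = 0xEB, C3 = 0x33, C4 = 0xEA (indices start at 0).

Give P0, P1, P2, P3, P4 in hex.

P0 = 0x6C, P1 = 0x20, P2 = 0x80, P3 = 0x98, P4 = 0x8E

CBC decryption: P_i = D(K, C_i) ⊕ C_{i−1}, with C_{−1} = IV.
P0: D(K, 0x63) = 0xF1; 0xF1 ⊕ 0x9D = 0x6C.
P1: D(K, 0x35) = 0x43; 0x43 ⊕ 0x63 = 0x20.
P2: D(K, 0xEB) = 0xB5; 0xB5 ⊕ 0x35 = 0x80.
P3: D(K, 0x33) = 0x73; 0x73 ⊕ 0xEB = 0x98.
P4: D(K, 0xEA) = 0xBD; 0xBD ⊕ 0x33 = 0x8E.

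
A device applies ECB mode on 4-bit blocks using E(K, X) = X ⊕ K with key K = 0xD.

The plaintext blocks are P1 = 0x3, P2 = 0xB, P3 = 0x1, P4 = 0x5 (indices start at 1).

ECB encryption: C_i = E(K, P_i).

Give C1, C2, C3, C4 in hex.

C1: E(K, 0x3) = 0xE.
C2: E(K, 0xB) = 0x6.
C3: E(K, 0x1) = 0xC.
C4: E(K, 0x5) = 0x8.

C1 = 0xE, C2 = 0x6, C3 = 0xC, C4 = 0x8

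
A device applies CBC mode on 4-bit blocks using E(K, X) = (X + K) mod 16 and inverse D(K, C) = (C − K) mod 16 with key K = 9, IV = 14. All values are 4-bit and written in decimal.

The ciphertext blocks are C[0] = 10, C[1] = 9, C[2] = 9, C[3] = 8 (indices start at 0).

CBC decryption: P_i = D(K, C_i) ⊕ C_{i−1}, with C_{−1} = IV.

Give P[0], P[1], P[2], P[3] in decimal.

P[0]: D(K, 10) = 1; 1 ⊕ 14 = 15.
P[1]: D(K, 9) = 0; 0 ⊕ 10 = 10.
P[2]: D(K, 9) = 0; 0 ⊕ 9 = 9.
P[3]: D(K, 8) = 15; 15 ⊕ 9 = 6.

P[0] = 15, P[1] = 10, P[2] = 9, P[3] = 6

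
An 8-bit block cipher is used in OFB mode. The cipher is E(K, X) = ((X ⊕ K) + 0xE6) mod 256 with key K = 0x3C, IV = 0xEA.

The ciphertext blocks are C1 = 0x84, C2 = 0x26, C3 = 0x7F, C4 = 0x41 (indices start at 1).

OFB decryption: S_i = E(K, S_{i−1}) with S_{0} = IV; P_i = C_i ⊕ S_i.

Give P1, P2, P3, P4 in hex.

P1 = 0x38, P2 = 0x40, P3 = 0x3F, P4 = 0x23

P1: S = E(K, 0xEA) = 0xBC; 0x84 ⊕ 0xBC = 0x38.
P2: S = E(K, 0xBC) = 0x66; 0x26 ⊕ 0x66 = 0x40.
P3: S = E(K, 0x66) = 0x40; 0x7F ⊕ 0x40 = 0x3F.
P4: S = E(K, 0x40) = 0x62; 0x41 ⊕ 0x62 = 0x23.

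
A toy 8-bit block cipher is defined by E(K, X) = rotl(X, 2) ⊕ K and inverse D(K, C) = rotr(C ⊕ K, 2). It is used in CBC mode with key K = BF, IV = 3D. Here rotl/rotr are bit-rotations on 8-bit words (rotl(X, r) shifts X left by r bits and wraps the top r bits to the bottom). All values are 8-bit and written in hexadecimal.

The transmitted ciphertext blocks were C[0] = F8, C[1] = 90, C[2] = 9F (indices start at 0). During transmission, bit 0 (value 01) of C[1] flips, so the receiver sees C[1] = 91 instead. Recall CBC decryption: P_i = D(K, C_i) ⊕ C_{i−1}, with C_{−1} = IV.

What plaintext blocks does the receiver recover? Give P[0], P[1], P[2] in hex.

P[0] = EC, P[1] = 73, P[2] = 99

Only C[1] changed, to 91. In CBC, a change in C_i garbles P_i and flips the same bit in P_{i+1}. Decrypting the received ciphertext:
P[0]: D(K, F8) = D1; D1 ⊕ 3D = EC.
P[1]: D(K, 91) = 8B; 8B ⊕ F8 = 73.
P[2]: D(K, 9F) = 08; 08 ⊕ 91 = 99.
Blocks that differ from the original plaintext: P[1], P[2].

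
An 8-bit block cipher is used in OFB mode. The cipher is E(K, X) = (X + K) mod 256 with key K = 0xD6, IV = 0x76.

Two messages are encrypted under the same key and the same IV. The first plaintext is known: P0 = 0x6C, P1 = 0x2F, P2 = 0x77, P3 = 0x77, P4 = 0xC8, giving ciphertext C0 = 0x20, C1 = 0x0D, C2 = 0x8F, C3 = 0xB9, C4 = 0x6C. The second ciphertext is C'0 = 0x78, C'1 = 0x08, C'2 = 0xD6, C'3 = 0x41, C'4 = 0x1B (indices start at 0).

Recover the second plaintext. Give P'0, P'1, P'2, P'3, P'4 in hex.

In OFB with a reused IV, both messages share the same keystream S_i, so C_i ⊕ C'_i = P_i ⊕ P'_i and thus P'_i = P_i ⊕ C_i ⊕ C'_i.
P'0: 0x6C ⊕ 0x20 ⊕ 0x78 = 0x34.
P'1: 0x2F ⊕ 0x0D ⊕ 0x08 = 0x2A.
P'2: 0x77 ⊕ 0x8F ⊕ 0xD6 = 0x2E.
P'3: 0x77 ⊕ 0xB9 ⊕ 0x41 = 0x8F.
P'4: 0xC8 ⊕ 0x6C ⊕ 0x1B = 0xBF.

P'0 = 0x34, P'1 = 0x2A, P'2 = 0x2E, P'3 = 0x8F, P'4 = 0xBF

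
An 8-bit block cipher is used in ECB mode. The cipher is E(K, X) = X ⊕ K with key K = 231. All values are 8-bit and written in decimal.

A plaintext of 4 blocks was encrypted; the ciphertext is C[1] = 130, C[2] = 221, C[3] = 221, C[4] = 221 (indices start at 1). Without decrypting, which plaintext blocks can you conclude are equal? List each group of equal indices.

P[2] = P[3] = P[4]

ECB encrypts each block independently with the same key, so equal ciphertext blocks imply equal plaintext blocks.
C[2] = C[3] = C[4] = 221, so P[2] = P[3] = P[4].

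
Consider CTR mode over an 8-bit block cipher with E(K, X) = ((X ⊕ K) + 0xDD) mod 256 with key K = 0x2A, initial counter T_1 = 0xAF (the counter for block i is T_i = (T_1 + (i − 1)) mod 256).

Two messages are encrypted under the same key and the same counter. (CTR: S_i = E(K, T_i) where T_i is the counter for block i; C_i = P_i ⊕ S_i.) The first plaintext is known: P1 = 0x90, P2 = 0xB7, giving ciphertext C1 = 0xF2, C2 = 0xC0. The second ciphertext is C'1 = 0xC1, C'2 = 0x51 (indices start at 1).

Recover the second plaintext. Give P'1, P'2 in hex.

P'1 = 0xA3, P'2 = 0x26

In CTR with a reused counter, both messages share the same keystream S_i, so C_i ⊕ C'_i = P_i ⊕ P'_i and thus P'_i = P_i ⊕ C_i ⊕ C'_i.
P'1: 0x90 ⊕ 0xF2 ⊕ 0xC1 = 0xA3.
P'2: 0xB7 ⊕ 0xC0 ⊕ 0x51 = 0x26.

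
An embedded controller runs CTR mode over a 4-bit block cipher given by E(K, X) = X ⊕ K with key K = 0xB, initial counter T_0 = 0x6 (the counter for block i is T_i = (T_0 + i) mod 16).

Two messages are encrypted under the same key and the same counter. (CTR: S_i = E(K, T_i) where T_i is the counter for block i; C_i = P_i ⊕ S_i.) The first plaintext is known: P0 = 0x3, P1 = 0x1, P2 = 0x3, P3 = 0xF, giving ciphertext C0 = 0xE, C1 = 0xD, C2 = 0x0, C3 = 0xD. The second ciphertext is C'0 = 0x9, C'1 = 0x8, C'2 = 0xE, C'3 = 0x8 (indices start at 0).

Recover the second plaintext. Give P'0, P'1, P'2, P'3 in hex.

In CTR with a reused counter, both messages share the same keystream S_i, so C_i ⊕ C'_i = P_i ⊕ P'_i and thus P'_i = P_i ⊕ C_i ⊕ C'_i.
P'0: 0x3 ⊕ 0xE ⊕ 0x9 = 0x4.
P'1: 0x1 ⊕ 0xD ⊕ 0x8 = 0x4.
P'2: 0x3 ⊕ 0x0 ⊕ 0xE = 0xD.
P'3: 0xF ⊕ 0xD ⊕ 0x8 = 0xA.

P'0 = 0x4, P'1 = 0x4, P'2 = 0xD, P'3 = 0xA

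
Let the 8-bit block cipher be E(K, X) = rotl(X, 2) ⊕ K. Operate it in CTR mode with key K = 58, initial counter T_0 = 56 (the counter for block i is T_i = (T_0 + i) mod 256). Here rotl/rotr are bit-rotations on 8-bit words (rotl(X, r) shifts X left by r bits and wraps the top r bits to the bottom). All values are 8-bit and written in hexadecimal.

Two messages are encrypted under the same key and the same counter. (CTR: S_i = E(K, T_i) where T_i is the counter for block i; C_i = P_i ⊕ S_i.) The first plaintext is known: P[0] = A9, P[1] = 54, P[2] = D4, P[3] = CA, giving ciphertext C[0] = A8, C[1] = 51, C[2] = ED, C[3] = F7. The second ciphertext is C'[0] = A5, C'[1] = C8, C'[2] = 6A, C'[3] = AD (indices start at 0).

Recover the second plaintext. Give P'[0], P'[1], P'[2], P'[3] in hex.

In CTR with a reused counter, both messages share the same keystream S_i, so C_i ⊕ C'_i = P_i ⊕ P'_i and thus P'_i = P_i ⊕ C_i ⊕ C'_i.
P'[0]: A9 ⊕ A8 ⊕ A5 = A4.
P'[1]: 54 ⊕ 51 ⊕ C8 = CD.
P'[2]: D4 ⊕ ED ⊕ 6A = 53.
P'[3]: CA ⊕ F7 ⊕ AD = 90.

P'[0] = A4, P'[1] = CD, P'[2] = 53, P'[3] = 90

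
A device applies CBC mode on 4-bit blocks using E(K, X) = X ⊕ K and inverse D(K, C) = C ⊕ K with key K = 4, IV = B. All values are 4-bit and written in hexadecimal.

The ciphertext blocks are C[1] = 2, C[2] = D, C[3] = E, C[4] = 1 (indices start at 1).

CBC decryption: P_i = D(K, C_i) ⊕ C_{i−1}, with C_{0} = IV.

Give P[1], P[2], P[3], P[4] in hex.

P[1]: D(K, 2) = 6; 6 ⊕ B = D.
P[2]: D(K, D) = 9; 9 ⊕ 2 = B.
P[3]: D(K, E) = A; A ⊕ D = 7.
P[4]: D(K, 1) = 5; 5 ⊕ E = B.

P[1] = D, P[2] = B, P[3] = 7, P[4] = B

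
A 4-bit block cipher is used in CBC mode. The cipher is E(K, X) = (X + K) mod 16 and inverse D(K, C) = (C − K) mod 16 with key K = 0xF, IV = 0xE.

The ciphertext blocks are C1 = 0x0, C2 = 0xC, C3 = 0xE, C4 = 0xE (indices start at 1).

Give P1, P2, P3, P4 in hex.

P1 = 0xF, P2 = 0xD, P3 = 0x3, P4 = 0x1

CBC decryption: P_i = D(K, C_i) ⊕ C_{i−1}, with C_{0} = IV.
P1: D(K, 0x0) = 0x1; 0x1 ⊕ 0xE = 0xF.
P2: D(K, 0xC) = 0xD; 0xD ⊕ 0x0 = 0xD.
P3: D(K, 0xE) = 0xF; 0xF ⊕ 0xC = 0x3.
P4: D(K, 0xE) = 0xF; 0xF ⊕ 0xE = 0x1.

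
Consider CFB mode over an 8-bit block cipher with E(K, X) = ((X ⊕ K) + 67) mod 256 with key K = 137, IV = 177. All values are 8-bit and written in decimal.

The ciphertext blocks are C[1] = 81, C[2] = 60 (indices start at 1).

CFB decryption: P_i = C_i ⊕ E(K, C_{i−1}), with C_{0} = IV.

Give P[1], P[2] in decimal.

P[1] = 42, P[2] = 39

P[1]: E(K, 177) = 123; 81 ⊕ 123 = 42.
P[2]: E(K, 81) = 27; 60 ⊕ 27 = 39.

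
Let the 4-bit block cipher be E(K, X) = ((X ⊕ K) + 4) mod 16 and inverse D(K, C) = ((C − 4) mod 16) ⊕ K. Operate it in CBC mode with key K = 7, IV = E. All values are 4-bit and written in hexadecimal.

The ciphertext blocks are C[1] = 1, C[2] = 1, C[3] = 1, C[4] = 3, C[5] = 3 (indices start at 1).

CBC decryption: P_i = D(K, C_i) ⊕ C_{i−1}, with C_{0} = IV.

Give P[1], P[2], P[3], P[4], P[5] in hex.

P[1]: D(K, 1) = A; A ⊕ E = 4.
P[2]: D(K, 1) = A; A ⊕ 1 = B.
P[3]: D(K, 1) = A; A ⊕ 1 = B.
P[4]: D(K, 3) = 8; 8 ⊕ 1 = 9.
P[5]: D(K, 3) = 8; 8 ⊕ 3 = B.

P[1] = 4, P[2] = B, P[3] = B, P[4] = 9, P[5] = B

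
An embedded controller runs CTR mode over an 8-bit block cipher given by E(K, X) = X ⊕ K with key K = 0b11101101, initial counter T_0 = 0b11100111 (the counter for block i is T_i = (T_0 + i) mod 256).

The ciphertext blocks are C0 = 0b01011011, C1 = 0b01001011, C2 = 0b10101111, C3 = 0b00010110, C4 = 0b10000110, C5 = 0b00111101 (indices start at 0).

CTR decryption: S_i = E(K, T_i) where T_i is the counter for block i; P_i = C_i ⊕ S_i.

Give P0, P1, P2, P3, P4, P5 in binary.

P0: T = 0b11100111, S = E(K, T) = 0b00001010; 0b01011011 ⊕ 0b00001010 = 0b01010001.
P1: T = 0b11101000, S = E(K, T) = 0b00000101; 0b01001011 ⊕ 0b00000101 = 0b01001110.
P2: T = 0b11101001, S = E(K, T) = 0b00000100; 0b10101111 ⊕ 0b00000100 = 0b10101011.
P3: T = 0b11101010, S = E(K, T) = 0b00000111; 0b00010110 ⊕ 0b00000111 = 0b00010001.
P4: T = 0b11101011, S = E(K, T) = 0b00000110; 0b10000110 ⊕ 0b00000110 = 0b10000000.
P5: T = 0b11101100, S = E(K, T) = 0b00000001; 0b00111101 ⊕ 0b00000001 = 0b00111100.

P0 = 0b01010001, P1 = 0b01001110, P2 = 0b10101011, P3 = 0b00010001, P4 = 0b10000000, P5 = 0b00111100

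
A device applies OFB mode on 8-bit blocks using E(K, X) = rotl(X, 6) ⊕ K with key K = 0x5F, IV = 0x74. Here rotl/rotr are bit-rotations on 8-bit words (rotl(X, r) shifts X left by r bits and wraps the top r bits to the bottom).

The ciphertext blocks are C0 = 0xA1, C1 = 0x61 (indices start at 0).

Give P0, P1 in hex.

OFB decryption: S_i = E(K, S_{i−1}) with S_{−1} = IV; P_i = C_i ⊕ S_i.
P0: S = E(K, 0x74) = 0x42; 0xA1 ⊕ 0x42 = 0xE3.
P1: S = E(K, 0x42) = 0xCF; 0x61 ⊕ 0xCF = 0xAE.

P0 = 0xE3, P1 = 0xAE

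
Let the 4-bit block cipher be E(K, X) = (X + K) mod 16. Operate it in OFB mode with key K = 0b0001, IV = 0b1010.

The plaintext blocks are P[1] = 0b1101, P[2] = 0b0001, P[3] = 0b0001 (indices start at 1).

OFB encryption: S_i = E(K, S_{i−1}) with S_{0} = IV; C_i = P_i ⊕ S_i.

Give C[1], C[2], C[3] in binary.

C[1] = 0b0110, C[2] = 0b1101, C[3] = 0b1100

C[1]: S = E(K, 0b1010) = 0b1011; 0b1101 ⊕ 0b1011 = 0b0110.
C[2]: S = E(K, 0b1011) = 0b1100; 0b0001 ⊕ 0b1100 = 0b1101.
C[3]: S = E(K, 0b1100) = 0b1101; 0b0001 ⊕ 0b1101 = 0b1100.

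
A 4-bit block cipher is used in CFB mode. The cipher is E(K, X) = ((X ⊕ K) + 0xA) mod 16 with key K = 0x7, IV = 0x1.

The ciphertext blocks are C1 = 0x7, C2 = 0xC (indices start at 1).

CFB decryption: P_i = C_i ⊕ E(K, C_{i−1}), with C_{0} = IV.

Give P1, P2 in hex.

P1: E(K, 0x1) = 0x0; 0x7 ⊕ 0x0 = 0x7.
P2: E(K, 0x7) = 0xA; 0xC ⊕ 0xA = 0x6.

P1 = 0x7, P2 = 0x6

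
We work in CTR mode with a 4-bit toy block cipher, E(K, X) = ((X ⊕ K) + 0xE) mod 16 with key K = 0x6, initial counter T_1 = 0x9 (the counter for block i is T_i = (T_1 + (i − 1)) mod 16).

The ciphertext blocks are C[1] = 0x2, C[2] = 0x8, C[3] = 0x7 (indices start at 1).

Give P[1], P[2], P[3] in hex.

P[1] = 0xF, P[2] = 0x2, P[3] = 0xC

CTR decryption: S_i = E(K, T_i) where T_i is the counter for block i; P_i = C_i ⊕ S_i.
P[1]: T = 0x9, S = E(K, T) = 0xD; 0x2 ⊕ 0xD = 0xF.
P[2]: T = 0xA, S = E(K, T) = 0xA; 0x8 ⊕ 0xA = 0x2.
P[3]: T = 0xB, S = E(K, T) = 0xB; 0x7 ⊕ 0xB = 0xC.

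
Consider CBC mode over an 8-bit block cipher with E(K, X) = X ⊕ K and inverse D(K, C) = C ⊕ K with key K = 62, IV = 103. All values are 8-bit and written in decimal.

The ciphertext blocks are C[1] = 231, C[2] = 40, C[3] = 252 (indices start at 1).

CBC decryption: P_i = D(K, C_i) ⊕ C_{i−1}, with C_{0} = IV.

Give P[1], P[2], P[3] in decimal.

P[1]: D(K, 231) = 217; 217 ⊕ 103 = 190.
P[2]: D(K, 40) = 22; 22 ⊕ 231 = 241.
P[3]: D(K, 252) = 194; 194 ⊕ 40 = 234.

P[1] = 190, P[2] = 241, P[3] = 234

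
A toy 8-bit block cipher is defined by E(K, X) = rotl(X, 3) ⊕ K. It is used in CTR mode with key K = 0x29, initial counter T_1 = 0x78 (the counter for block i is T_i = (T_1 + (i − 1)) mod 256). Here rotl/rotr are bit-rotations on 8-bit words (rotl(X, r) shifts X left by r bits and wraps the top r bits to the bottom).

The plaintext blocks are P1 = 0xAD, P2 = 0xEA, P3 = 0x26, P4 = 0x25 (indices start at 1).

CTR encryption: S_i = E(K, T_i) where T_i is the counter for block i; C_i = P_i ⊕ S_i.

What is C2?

C2 = 0x08

C1: T = 0x78, S = E(K, T) = 0xEA; 0xAD ⊕ 0xEA = 0x47.
C2: T = 0x79, S = E(K, T) = 0xE2; 0xEA ⊕ 0xE2 = 0x08.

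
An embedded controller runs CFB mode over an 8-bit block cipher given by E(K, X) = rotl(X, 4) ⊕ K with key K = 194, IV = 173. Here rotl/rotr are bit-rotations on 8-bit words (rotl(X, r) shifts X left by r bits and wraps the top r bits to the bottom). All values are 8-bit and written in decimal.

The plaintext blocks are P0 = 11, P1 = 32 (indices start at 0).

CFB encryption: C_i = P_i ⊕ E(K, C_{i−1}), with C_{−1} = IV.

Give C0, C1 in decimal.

C0 = 19, C1 = 211

C0: E(K, 173) = 24; 11 ⊕ 24 = 19.
C1: E(K, 19) = 243; 32 ⊕ 243 = 211.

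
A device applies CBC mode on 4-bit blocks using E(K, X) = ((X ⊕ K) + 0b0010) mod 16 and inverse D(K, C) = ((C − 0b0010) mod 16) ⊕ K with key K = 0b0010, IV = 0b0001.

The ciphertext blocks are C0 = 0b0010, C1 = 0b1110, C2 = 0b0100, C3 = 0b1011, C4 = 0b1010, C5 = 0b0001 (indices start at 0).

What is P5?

CBC decryption: P_i = D(K, C_i) ⊕ C_{i−1}, with C_{−1} = IV.
P5: D(K, 0b0001) = 0b1101; 0b1101 ⊕ 0b1010 = 0b0111.

P5 = 0b0111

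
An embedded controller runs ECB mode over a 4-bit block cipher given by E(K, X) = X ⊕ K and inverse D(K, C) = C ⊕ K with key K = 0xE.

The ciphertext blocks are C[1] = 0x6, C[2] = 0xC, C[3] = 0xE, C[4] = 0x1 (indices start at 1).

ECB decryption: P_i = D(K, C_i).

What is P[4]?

P[4] = 0xF

P[4]: D(K, 0x1) = 0xF.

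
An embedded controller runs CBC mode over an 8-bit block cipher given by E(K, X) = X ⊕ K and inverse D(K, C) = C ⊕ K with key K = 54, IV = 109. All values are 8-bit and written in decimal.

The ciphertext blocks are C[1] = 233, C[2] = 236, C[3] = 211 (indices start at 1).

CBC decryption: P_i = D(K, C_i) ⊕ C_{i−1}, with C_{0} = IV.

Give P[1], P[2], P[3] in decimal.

P[1] = 178, P[2] = 51, P[3] = 9

P[1]: D(K, 233) = 223; 223 ⊕ 109 = 178.
P[2]: D(K, 236) = 218; 218 ⊕ 233 = 51.
P[3]: D(K, 211) = 229; 229 ⊕ 236 = 9.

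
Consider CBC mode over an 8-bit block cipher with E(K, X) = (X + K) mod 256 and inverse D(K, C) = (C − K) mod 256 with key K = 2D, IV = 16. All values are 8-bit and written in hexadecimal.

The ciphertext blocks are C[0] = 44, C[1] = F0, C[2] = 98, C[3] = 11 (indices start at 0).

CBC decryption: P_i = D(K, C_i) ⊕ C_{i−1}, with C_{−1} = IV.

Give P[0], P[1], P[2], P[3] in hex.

P[0]: D(K, 44) = 17; 17 ⊕ 16 = 01.
P[1]: D(K, F0) = C3; C3 ⊕ 44 = 87.
P[2]: D(K, 98) = 6B; 6B ⊕ F0 = 9B.
P[3]: D(K, 11) = E4; E4 ⊕ 98 = 7C.

P[0] = 01, P[1] = 87, P[2] = 9B, P[3] = 7C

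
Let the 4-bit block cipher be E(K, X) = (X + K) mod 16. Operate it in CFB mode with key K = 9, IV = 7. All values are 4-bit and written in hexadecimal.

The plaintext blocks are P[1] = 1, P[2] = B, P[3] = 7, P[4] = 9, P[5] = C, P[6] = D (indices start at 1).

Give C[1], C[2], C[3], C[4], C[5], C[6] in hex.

CFB encryption: C_i = P_i ⊕ E(K, C_{i−1}), with C_{0} = IV.
C[1]: E(K, 7) = 0; 1 ⊕ 0 = 1.
C[2]: E(K, 1) = A; B ⊕ A = 1.
C[3]: E(K, 1) = A; 7 ⊕ A = D.
C[4]: E(K, D) = 6; 9 ⊕ 6 = F.
C[5]: E(K, F) = 8; C ⊕ 8 = 4.
C[6]: E(K, 4) = D; D ⊕ D = 0.

C[1] = 1, C[2] = 1, C[3] = D, C[4] = F, C[5] = 4, C[6] = 0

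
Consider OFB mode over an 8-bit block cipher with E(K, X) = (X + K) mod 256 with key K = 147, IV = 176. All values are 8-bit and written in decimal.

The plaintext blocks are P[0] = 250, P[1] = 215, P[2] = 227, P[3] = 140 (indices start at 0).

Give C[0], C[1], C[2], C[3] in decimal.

OFB encryption: S_i = E(K, S_{i−1}) with S_{−1} = IV; C_i = P_i ⊕ S_i.
C[0]: S = E(K, 176) = 67; 250 ⊕ 67 = 185.
C[1]: S = E(K, 67) = 214; 215 ⊕ 214 = 1.
C[2]: S = E(K, 214) = 105; 227 ⊕ 105 = 138.
C[3]: S = E(K, 105) = 252; 140 ⊕ 252 = 112.

C[0] = 185, C[1] = 1, C[2] = 138, C[3] = 112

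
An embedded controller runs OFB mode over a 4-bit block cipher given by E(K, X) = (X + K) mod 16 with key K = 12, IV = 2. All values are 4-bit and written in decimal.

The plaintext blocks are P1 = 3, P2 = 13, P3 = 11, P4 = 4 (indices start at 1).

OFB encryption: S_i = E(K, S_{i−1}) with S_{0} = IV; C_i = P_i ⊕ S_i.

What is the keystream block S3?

6

C1: S = E(K, 2) = 14; 3 ⊕ 14 = 13.
C2: S = E(K, 14) = 10; 13 ⊕ 10 = 7.
C3: S = E(K, 10) = 6; 11 ⊕ 6 = 13.
So S3 = 6.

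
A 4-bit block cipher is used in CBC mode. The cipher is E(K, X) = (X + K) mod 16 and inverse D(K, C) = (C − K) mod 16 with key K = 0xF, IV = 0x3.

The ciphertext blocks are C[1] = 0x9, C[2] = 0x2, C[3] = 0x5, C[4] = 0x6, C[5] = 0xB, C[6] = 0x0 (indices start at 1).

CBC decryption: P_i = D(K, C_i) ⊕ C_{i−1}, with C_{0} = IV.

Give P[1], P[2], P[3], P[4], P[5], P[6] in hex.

P[1]: D(K, 0x9) = 0xA; 0xA ⊕ 0x3 = 0x9.
P[2]: D(K, 0x2) = 0x3; 0x3 ⊕ 0x9 = 0xA.
P[3]: D(K, 0x5) = 0x6; 0x6 ⊕ 0x2 = 0x4.
P[4]: D(K, 0x6) = 0x7; 0x7 ⊕ 0x5 = 0x2.
P[5]: D(K, 0xB) = 0xC; 0xC ⊕ 0x6 = 0xA.
P[6]: D(K, 0x0) = 0x1; 0x1 ⊕ 0xB = 0xA.

P[1] = 0x9, P[2] = 0xA, P[3] = 0x4, P[4] = 0x2, P[5] = 0xA, P[6] = 0xA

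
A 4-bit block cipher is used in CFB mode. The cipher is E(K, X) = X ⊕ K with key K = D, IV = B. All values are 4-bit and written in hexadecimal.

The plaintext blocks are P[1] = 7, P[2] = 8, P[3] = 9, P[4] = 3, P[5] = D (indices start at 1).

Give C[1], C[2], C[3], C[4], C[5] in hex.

CFB encryption: C_i = P_i ⊕ E(K, C_{i−1}), with C_{0} = IV.
C[1]: E(K, B) = 6; 7 ⊕ 6 = 1.
C[2]: E(K, 1) = C; 8 ⊕ C = 4.
C[3]: E(K, 4) = 9; 9 ⊕ 9 = 0.
C[4]: E(K, 0) = D; 3 ⊕ D = E.
C[5]: E(K, E) = 3; D ⊕ 3 = E.

C[1] = 1, C[2] = 4, C[3] = 0, C[4] = E, C[5] = E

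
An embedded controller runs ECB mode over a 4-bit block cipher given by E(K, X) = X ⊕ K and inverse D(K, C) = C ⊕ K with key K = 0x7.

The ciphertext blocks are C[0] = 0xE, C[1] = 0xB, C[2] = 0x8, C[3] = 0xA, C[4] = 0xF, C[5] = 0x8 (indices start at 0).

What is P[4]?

P[4] = 0x8

ECB decryption: P_i = D(K, C_i).
P[4]: D(K, 0xF) = 0x8.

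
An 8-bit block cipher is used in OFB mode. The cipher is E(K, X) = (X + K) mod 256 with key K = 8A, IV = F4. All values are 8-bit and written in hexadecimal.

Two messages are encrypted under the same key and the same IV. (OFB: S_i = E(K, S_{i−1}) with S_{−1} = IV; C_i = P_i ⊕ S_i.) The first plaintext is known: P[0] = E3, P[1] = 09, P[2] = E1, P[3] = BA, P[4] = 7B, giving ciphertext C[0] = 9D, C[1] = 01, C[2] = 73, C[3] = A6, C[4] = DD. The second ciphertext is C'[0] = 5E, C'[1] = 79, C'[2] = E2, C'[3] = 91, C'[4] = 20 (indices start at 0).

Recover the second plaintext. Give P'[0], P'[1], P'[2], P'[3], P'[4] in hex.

In OFB with a reused IV, both messages share the same keystream S_i, so C_i ⊕ C'_i = P_i ⊕ P'_i and thus P'_i = P_i ⊕ C_i ⊕ C'_i.
P'[0]: E3 ⊕ 9D ⊕ 5E = 20.
P'[1]: 09 ⊕ 01 ⊕ 79 = 71.
P'[2]: E1 ⊕ 73 ⊕ E2 = 70.
P'[3]: BA ⊕ A6 ⊕ 91 = 8D.
P'[4]: 7B ⊕ DD ⊕ 20 = 86.

P'[0] = 20, P'[1] = 71, P'[2] = 70, P'[3] = 8D, P'[4] = 86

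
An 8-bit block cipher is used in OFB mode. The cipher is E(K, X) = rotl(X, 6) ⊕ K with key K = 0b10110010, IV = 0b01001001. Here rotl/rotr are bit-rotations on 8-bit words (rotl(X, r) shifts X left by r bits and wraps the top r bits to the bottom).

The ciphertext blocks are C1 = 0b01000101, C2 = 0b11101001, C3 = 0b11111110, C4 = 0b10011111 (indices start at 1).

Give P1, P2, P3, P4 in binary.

P1 = 0b10100101, P2 = 0b01100011, P3 = 0b11101110, P4 = 0b00101001

OFB decryption: S_i = E(K, S_{i−1}) with S_{0} = IV; P_i = C_i ⊕ S_i.
P1: S = E(K, 0b01001001) = 0b11100000; 0b01000101 ⊕ 0b11100000 = 0b10100101.
P2: S = E(K, 0b11100000) = 0b10001010; 0b11101001 ⊕ 0b10001010 = 0b01100011.
P3: S = E(K, 0b10001010) = 0b00010000; 0b11111110 ⊕ 0b00010000 = 0b11101110.
P4: S = E(K, 0b00010000) = 0b10110110; 0b10011111 ⊕ 0b10110110 = 0b00101001.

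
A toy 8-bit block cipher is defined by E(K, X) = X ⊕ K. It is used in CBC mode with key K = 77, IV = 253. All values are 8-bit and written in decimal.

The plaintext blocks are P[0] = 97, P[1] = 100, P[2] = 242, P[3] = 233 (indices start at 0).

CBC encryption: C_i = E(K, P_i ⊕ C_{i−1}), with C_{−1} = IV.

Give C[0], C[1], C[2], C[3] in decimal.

C[0]: P[0] ⊕ 253 = 156; E(K, 156) = 209.
C[1]: P[1] ⊕ 209 = 181; E(K, 181) = 248.
C[2]: P[2] ⊕ 248 = 10; E(K, 10) = 71.
C[3]: P[3] ⊕ 71 = 174; E(K, 174) = 227.

C[0] = 209, C[1] = 248, C[2] = 71, C[3] = 227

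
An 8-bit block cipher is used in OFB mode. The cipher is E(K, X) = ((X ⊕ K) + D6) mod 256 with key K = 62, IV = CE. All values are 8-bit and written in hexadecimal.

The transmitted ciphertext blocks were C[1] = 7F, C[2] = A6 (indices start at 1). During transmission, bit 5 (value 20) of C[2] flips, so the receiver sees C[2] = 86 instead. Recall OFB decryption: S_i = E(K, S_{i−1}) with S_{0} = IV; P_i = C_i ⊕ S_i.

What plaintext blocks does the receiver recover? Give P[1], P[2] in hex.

P[1] = FD, P[2] = 30

Only C[2] changed, to 86. In OFB, a change in C_i flips the same bit in P_i only; the keystream is unaffected. Decrypting the received ciphertext:
P[1]: S = E(K, CE) = 82; 7F ⊕ 82 = FD.
P[2]: S = E(K, 82) = B6; 86 ⊕ B6 = 30.
Blocks that differ from the original plaintext: P[2].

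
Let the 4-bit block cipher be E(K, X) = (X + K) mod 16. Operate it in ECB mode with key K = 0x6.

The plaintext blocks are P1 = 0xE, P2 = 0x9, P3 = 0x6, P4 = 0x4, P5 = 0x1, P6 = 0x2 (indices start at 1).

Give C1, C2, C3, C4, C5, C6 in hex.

ECB encryption: C_i = E(K, P_i).
C1: E(K, 0xE) = 0x4.
C2: E(K, 0x9) = 0xF.
C3: E(K, 0x6) = 0xC.
C4: E(K, 0x4) = 0xA.
C5: E(K, 0x1) = 0x7.
C6: E(K, 0x2) = 0x8.

C1 = 0x4, C2 = 0xF, C3 = 0xC, C4 = 0xA, C5 = 0x7, C6 = 0x8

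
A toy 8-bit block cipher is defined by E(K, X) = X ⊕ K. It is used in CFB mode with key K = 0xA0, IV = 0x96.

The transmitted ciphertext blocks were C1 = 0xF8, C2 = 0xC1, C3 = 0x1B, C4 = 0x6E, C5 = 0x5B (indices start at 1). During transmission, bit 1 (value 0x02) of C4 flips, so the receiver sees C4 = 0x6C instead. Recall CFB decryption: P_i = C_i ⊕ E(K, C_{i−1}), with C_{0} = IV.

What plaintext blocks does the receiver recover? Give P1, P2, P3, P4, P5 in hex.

Only C4 changed, to 0x6C. In CFB, a change in C_i flips the same bit in P_i and garbles P_{i+1}. Decrypting the received ciphertext:
P1: E(K, 0x96) = 0x36; 0xF8 ⊕ 0x36 = 0xCE.
P2: E(K, 0xF8) = 0x58; 0xC1 ⊕ 0x58 = 0x99.
P3: E(K, 0xC1) = 0x61; 0x1B ⊕ 0x61 = 0x7A.
P4: E(K, 0x1B) = 0xBB; 0x6C ⊕ 0xBB = 0xD7.
P5: E(K, 0x6C) = 0xCC; 0x5B ⊕ 0xCC = 0x97.
Blocks that differ from the original plaintext: P4, P5.

P1 = 0xCE, P2 = 0x99, P3 = 0x7A, P4 = 0xD7, P5 = 0x97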